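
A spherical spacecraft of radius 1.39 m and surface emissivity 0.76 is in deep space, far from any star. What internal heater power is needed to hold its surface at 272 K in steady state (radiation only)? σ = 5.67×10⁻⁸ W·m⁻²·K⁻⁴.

P = εσ·4πr²·T⁴.
4πr² = 24.28 m²; T⁴ = 5.474×10⁹ K⁴.
P = 0.76·5.67×10⁻⁸·24.28·5.474×10⁹.

P ≈ 5730 W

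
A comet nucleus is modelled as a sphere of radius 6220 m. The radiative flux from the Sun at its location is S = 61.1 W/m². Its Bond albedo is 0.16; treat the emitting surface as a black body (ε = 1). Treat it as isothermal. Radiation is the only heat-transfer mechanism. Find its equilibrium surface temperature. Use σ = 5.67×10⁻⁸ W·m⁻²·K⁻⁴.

At equilibrium, absorbed power = emitted power.
Absorbing cross-section = πr² = 1.215×10⁸ m²; emitting surface = 4πr² = 4.862×10⁸ m² (ratio 4).
(1−a)S·A_cross = εσ·A_surf·T⁴  ⇒  T⁴ = (1−a)S/(4σ).
T⁴ = 0.840·61.1/(4·5.67×10⁻⁸) = 2.263×10⁸ K⁴.
T = (2.263×10⁸)^(1/4).

T ≈ 123 K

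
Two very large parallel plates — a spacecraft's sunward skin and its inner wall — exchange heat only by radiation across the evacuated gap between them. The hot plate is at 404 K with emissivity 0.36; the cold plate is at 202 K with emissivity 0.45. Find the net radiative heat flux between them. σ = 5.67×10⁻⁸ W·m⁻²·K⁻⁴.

For two infinite grey parallel plates, q = σ(T₁⁴ − T₂⁴)/(1/ε₁ + 1/ε₂ − 1).
T₁⁴ − T₂⁴ = 2.664×10¹⁰ − 1.665×10⁹ = 2.497×10¹⁰ K⁴.
1/ε₁ + 1/ε₂ − 1 = 2.778 + 2.222 − 1 = 4.000.
q = 5.67×10⁻⁸ × 2.497×10¹⁰ / 4.000.

q ≈ 354 W/m²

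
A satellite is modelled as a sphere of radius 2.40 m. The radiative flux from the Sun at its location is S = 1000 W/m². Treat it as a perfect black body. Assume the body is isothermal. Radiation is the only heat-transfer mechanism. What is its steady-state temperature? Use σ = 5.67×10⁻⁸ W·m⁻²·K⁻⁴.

At equilibrium, absorbed power = emitted power.
Absorbing cross-section = πr² = 18.10 m²; emitting surface = 4πr² = 72.38 m² (ratio 4).
S·A_cross = εσ·A_surf·T⁴  ⇒  T⁴ = S/(4σ).
T⁴ = 1.00·1000/(4·5.67×10⁻⁸) = 4.409×10⁹ K⁴.
T = (4.409×10⁹)^(1/4).

T ≈ 258 K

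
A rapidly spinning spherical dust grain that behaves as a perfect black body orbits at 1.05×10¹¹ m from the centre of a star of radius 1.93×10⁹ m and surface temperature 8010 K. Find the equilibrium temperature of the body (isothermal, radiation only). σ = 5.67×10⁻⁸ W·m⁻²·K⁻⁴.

T ≈ 768 K

The star's surface emits σT_*⁴; at distance d the flux is S = σT_*⁴(R_*/d)².
S = 5.67×10⁻⁸·(8010)⁴·(1.93×10⁹/1.05×10¹¹)² = 78860 W/m².
For an isothermal sphere T⁴ = (1−a)S/(4σ) = 3.477×10¹¹ K⁴.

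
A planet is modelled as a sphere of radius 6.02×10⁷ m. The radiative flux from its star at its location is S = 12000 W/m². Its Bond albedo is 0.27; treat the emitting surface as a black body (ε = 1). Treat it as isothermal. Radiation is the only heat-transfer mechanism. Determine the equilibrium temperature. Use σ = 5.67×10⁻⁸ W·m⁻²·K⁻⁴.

At equilibrium, absorbed power = emitted power.
Absorbing cross-section = πr² = 1.139×10¹⁶ m²; emitting surface = 4πr² = 4.554×10¹⁶ m² (ratio 4).
(1−a)S·A_cross = εσ·A_surf·T⁴  ⇒  T⁴ = (1−a)S/(4σ).
T⁴ = 0.730·12000/(4·5.67×10⁻⁸) = 3.862×10¹⁰ K⁴.
T = (3.862×10¹⁰)^(1/4).

T ≈ 443 K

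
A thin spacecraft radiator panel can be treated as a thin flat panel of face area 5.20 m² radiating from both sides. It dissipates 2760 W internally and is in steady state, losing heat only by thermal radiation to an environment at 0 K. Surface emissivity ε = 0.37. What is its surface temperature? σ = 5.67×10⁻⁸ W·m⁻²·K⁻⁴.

T ≈ 335 K

Steady state: internal power = radiated power, P = εσA T⁴.
Radiating area A = 2·5.20 = 10.40 m².
T⁴ = P/(εσA) = 2760/(0.37·5.67×10⁻⁸·10.40) = 1.265×10¹⁰ K⁴.
T = (1.265×10¹⁰)^(1/4).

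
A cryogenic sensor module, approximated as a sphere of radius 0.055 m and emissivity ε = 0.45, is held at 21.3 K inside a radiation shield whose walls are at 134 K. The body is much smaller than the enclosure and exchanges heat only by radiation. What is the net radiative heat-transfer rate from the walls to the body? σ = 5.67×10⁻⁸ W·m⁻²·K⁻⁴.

P_net ≈ 0.313 W

For a small grey body in a large enclosure: P_net = εσA(T_body⁴ − T_wall⁴).
A = 4πr² = 0.03801 m²; T_body⁴ − T_wall⁴ = 2.058×10⁵ − 3.224×10⁸ = -3.222×10⁸ K⁴.
|P_net| = 0.45·5.67×10⁻⁸·0.03801·3.222×10⁸.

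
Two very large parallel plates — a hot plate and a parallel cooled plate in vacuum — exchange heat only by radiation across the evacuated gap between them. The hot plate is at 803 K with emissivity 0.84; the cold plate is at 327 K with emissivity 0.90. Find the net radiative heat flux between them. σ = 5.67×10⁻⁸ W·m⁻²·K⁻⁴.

q ≈ 17600 W/m²

For two infinite grey parallel plates, q = σ(T₁⁴ − T₂⁴)/(1/ε₁ + 1/ε₂ − 1).
T₁⁴ − T₂⁴ = 4.158×10¹¹ − 1.143×10¹⁰ = 4.043×10¹¹ K⁴.
1/ε₁ + 1/ε₂ − 1 = 1.190 + 1.111 − 1 = 1.302.
q = 5.67×10⁻⁸ × 4.043×10¹¹ / 1.302.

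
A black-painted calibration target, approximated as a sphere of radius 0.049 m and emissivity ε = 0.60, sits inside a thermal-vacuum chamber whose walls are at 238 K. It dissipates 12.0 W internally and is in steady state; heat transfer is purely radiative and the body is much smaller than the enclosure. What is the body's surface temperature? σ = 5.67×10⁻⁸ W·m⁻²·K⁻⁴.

For a small grey body in a large enclosure, net radiated power = εσA(T⁴ − T_w⁴).
Steady state: P = εσA(T⁴ − T_w⁴) with A = 4πr² = 0.03017 m².
T⁴ = P/(εσA) + T_w⁴ = 12.0/(0.60·5.67×10⁻⁸·0.03017) + (238)⁴
    = 1.169×10¹⁰ + 3.209×10⁹ = 1.490×10¹⁰ K⁴.

T ≈ 349 K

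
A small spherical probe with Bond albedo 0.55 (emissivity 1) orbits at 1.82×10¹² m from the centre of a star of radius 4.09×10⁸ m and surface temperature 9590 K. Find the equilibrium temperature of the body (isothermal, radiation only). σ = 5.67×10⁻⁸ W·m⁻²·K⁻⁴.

The star's surface emits σT_*⁴; at distance d the flux is S = σT_*⁴(R_*/d)².
S = 5.67×10⁻⁸·(9590)⁴·(4.09×10⁸/1.82×10¹²)² = 24.22 W/m².
For an isothermal sphere T⁴ = (1−a)S/(4σ) = 4.805×10⁷ K⁴.

T ≈ 83.3 K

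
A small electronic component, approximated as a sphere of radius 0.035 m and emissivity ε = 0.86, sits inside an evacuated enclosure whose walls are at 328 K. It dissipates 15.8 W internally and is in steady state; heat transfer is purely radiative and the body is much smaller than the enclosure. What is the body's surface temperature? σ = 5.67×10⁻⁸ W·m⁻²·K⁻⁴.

For a small grey body in a large enclosure, net radiated power = εσA(T⁴ − T_w⁴).
Steady state: P = εσA(T⁴ − T_w⁴) with A = 4πr² = 0.01539 m².
T⁴ = P/(εσA) + T_w⁴ = 15.8/(0.86·5.67×10⁻⁸·0.01539) + (328)⁴
    = 2.105×10¹⁰ + 1.157×10¹⁰ = 3.262×10¹⁰ K⁴.

T ≈ 425 K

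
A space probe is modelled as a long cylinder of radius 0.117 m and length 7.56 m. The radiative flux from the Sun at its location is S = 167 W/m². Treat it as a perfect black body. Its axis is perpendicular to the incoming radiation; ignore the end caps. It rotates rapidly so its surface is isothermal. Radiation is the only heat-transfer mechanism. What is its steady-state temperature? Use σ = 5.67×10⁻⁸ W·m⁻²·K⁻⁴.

At equilibrium, absorbed power = emitted power.
Absorbing cross-section = 2rL = 1.769 m²; emitting surface = 2πrL = 5.558 m² (ratio π).
S·A_cross = εσ·A_surf·T⁴  ⇒  T⁴ = S/(πσ).
T⁴ = 1.00·167/(π·5.67×10⁻⁸) = 9.375×10⁸ K⁴.
T = (9.375×10⁸)^(1/4).

T ≈ 175 K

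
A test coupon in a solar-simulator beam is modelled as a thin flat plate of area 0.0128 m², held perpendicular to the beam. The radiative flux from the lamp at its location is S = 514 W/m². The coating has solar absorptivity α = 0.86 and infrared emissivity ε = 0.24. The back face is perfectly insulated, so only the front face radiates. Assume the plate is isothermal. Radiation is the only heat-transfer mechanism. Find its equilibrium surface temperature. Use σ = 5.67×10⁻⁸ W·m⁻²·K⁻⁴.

T ≈ 425 K

At equilibrium, absorbed power = emitted power.
Absorbing cross-section = A = 0.01280 m²; emitting surface = A = 0.01280 m² (ratio 1).
αS·A_cross = εσ·A_surf·T⁴  ⇒  T⁴ = αS/(ε·1σ).
T⁴ = 0.860·514/(0.24·1·5.67×10⁻⁸) = 3.248×10¹⁰ K⁴.
T = (3.248×10¹⁰)^(1/4).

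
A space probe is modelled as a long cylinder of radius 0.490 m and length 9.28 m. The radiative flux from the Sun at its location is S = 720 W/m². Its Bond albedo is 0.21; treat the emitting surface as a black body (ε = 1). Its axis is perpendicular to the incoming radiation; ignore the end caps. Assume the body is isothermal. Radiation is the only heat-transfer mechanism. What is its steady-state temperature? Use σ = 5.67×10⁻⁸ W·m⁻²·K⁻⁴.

At equilibrium, absorbed power = emitted power.
Absorbing cross-section = 2rL = 9.094 m²; emitting surface = 2πrL = 28.57 m² (ratio π).
(1−a)S·A_cross = εσ·A_surf·T⁴  ⇒  T⁴ = (1−a)S/(πσ).
T⁴ = 0.790·720/(π·5.67×10⁻⁸) = 3.193×10⁹ K⁴.
T = (3.193×10⁹)^(1/4).

T ≈ 238 K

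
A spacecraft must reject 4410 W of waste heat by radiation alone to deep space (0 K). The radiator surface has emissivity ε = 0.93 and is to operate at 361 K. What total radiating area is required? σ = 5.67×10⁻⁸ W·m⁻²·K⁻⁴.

A ≈ 4.92 m²

P = εσA T⁴ ⇒ A = P/(εσT⁴).
T⁴ = 1.698×10¹⁰ K⁴.
A = 4410/(0.93 × 5.67×10⁻⁸ × 1.698×10¹⁰).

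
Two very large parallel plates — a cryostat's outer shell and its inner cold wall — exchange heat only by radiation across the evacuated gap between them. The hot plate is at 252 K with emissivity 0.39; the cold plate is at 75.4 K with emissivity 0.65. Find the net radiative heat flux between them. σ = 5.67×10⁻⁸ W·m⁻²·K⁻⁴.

For two infinite grey parallel plates, q = σ(T₁⁴ − T₂⁴)/(1/ε₁ + 1/ε₂ − 1).
T₁⁴ − T₂⁴ = 4.033×10⁹ − 3.232×10⁷ = 4.000×10⁹ K⁴.
1/ε₁ + 1/ε₂ − 1 = 2.564 + 1.538 − 1 = 3.103.
q = 5.67×10⁻⁸ × 4.000×10⁹ / 3.103.

q ≈ 73.1 W/m²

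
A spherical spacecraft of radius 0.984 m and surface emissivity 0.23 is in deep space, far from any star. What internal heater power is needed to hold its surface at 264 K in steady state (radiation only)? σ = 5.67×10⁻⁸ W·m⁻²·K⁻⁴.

P ≈ 771 W

P = εσ·4πr²·T⁴.
4πr² = 12.17 m²; T⁴ = 4.858×10⁹ K⁴.
P = 0.23·5.67×10⁻⁸·12.17·4.858×10⁹.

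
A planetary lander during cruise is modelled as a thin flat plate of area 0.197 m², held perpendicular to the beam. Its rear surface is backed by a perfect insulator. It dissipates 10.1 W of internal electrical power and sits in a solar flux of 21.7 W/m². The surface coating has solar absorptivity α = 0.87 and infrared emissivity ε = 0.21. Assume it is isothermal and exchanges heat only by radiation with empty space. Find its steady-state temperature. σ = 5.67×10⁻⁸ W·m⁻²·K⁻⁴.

At steady state, absorbed solar power + internal power = radiated power.
Absorbed: α·S·A_cross = 0.87·21.7·0.1970 = 3.719 W (cross-section A).
Total input = 3.719 + 10.1 = 13.82 W.
Radiated: εσ·A_surf·T⁴ with A_surf = A = 0.1970 m².
T⁴ = 13.82/(0.21·5.67×10⁻⁸·0.1970) = 5.891×10⁹ K⁴.

T ≈ 277 K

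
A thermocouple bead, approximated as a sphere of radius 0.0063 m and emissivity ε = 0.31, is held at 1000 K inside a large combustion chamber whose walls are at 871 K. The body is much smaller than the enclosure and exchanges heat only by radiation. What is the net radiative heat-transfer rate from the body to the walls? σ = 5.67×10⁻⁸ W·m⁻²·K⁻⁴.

For a small grey body in a large enclosure: P_net = εσA(T_body⁴ − T_wall⁴).
A = 4πr² = 4.988×10⁻⁴ m²; T_body⁴ − T_wall⁴ = 1.000×10¹² − 5.755×10¹¹ = 4.245×10¹¹ K⁴.
|P_net| = 0.31·5.67×10⁻⁸·4.988×10⁻⁴·4.245×10¹¹.

P_net ≈ 3.72 W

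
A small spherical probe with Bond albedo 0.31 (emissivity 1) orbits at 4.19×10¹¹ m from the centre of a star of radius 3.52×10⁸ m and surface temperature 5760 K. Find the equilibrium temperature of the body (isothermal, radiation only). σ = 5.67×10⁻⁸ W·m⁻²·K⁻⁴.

The star's surface emits σT_*⁴; at distance d the flux is S = σT_*⁴(R_*/d)².
S = 5.67×10⁻⁸·(5760)⁴·(3.52×10⁸/4.19×10¹¹)² = 44.05 W/m².
For an isothermal sphere T⁴ = (1−a)S/(4σ) = 1.340×10⁸ K⁴.

T ≈ 108 K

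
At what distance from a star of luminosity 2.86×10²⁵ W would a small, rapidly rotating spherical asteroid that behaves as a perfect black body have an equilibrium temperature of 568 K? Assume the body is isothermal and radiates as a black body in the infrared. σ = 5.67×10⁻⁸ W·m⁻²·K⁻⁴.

For an isothermal black-emitting sphere, (1−a)S·πr² = σ·4πr²·T⁴ ⇒ S = 4σT⁴/(1−a).
S = 4·5.67×10⁻⁸·(568)⁴/1.00 = 23610 W/m².
Flux falls as S = L/(4πd²), so d = √(L/(4πS)) = √(2.86×10²⁵/(4π·23610)).

d ≈ 9.82×10⁹ m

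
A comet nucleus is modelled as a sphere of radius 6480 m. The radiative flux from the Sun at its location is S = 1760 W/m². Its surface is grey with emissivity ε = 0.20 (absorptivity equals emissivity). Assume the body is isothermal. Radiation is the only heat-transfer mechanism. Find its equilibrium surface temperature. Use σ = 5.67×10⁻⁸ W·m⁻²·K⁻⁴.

T ≈ 297 K

At equilibrium, absorbed power = emitted power.
Absorbing cross-section = πr² = 1.319×10⁸ m²; emitting surface = 4πr² = 5.277×10⁸ m² (ratio 4).
εS·A_cross = εσ·A_surf·T⁴  ⇒  T⁴ = S/(4σ)   (ε cancels).
T⁴ = 1760/(4·5.67×10⁻⁸) = 7.760×10⁹ K⁴.
T = (7.760×10⁹)^(1/4).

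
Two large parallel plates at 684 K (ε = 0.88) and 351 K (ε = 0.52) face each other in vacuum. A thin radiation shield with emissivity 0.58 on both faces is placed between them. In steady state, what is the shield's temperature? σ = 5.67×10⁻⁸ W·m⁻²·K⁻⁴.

T_s ≈ 606 K

In steady state the net flux on the hot side equals that on the cold side.
σ(T₁⁴−T_s⁴)/D₁ = σ(T_s⁴−T₂⁴)/D₂, with D₁ = 1/ε₁+1/ε_s−1 = 1.861, D₂ = 1/ε_s+1/ε₂−1 = 2.647.
Solve for T_s⁴: T_s⁴ = (D₂·T₁⁴ + D₁·T₂⁴)/(D₁+D₂) = 1.348×10¹¹ K⁴.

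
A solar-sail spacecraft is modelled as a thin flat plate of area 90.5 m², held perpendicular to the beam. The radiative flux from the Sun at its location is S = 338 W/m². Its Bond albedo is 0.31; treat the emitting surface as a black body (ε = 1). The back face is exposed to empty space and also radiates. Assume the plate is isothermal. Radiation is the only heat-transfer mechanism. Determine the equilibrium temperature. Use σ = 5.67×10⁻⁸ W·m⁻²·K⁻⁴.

At equilibrium, absorbed power = emitted power.
Absorbing cross-section = A = 90.50 m²; emitting surface = 2A = 181.0 m² (ratio 2).
(1−a)S·A_cross = εσ·A_surf·T⁴  ⇒  T⁴ = (1−a)S/(2σ).
T⁴ = 0.690·338/(2·5.67×10⁻⁸) = 2.057×10⁹ K⁴.
T = (2.057×10⁹)^(1/4).

T ≈ 213 K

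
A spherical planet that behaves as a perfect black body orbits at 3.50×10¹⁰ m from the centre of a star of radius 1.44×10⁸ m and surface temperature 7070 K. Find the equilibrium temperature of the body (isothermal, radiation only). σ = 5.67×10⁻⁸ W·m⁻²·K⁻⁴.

T ≈ 321 K

The star's surface emits σT_*⁴; at distance d the flux is S = σT_*⁴(R_*/d)².
S = 5.67×10⁻⁸·(7070)⁴·(1.44×10⁸/3.50×10¹⁰)² = 2398 W/m².
For an isothermal sphere T⁴ = (1−a)S/(4σ) = 1.057×10¹⁰ K⁴.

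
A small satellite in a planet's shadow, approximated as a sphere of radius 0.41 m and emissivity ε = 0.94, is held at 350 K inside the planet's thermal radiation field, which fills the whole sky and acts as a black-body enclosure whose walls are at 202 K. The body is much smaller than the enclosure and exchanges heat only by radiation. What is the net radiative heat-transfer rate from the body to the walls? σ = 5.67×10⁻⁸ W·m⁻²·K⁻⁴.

For a small grey body in a large enclosure: P_net = εσA(T_body⁴ − T_wall⁴).
A = 4πr² = 2.112 m²; T_body⁴ − T_wall⁴ = 1.501×10¹⁰ − 1.665×10⁹ = 1.334×10¹⁰ K⁴.
|P_net| = 0.94·5.67×10⁻⁸·2.112·1.334×10¹⁰.

P_net ≈ 1500 W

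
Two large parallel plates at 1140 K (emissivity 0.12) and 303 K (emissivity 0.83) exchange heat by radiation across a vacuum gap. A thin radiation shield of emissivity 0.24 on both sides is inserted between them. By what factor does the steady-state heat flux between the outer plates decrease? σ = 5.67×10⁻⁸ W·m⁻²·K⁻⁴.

factor ≈ 1.86

Without shield: q₀ = σΔ(T⁴)/(1/ε₁+1/ε₂−1) with denominator 8.538.
With shield the two gaps are in series; the resistances add: (1/ε₁+1/ε_s−1)+(1/ε_s+1/ε₂−1) = 11.50+4.371 = 15.87.
Heat-flux ratio q₀/q = 15.87/8.538.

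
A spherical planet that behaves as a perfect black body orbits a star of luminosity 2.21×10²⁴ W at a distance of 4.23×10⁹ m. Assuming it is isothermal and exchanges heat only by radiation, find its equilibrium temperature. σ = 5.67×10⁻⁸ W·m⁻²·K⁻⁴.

T ≈ 456 K

First find the stellar flux at distance d: S = L/(4πd²) = 2.21×10²⁴/(4π·(4.23×10⁹)²) = 9829 W/m².
For an isothermal sphere, absorbed (1−a)S·πr² = emitted σ·4πr²·T⁴, so T⁴ = (1−a)S/(4σ).
T⁴ = 1.00·9829/(4·5.67×10⁻⁸) = 4.334×10¹⁰ K⁴.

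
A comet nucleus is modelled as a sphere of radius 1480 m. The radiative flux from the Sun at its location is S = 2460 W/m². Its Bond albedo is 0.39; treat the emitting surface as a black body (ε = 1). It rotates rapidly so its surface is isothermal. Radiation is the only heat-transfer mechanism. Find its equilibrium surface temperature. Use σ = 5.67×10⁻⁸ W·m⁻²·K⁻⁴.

T ≈ 285 K

At equilibrium, absorbed power = emitted power.
Absorbing cross-section = πr² = 6.881×10⁶ m²; emitting surface = 4πr² = 2.753×10⁷ m² (ratio 4).
(1−a)S·A_cross = εσ·A_surf·T⁴  ⇒  T⁴ = (1−a)S/(4σ).
T⁴ = 0.610·2460/(4·5.67×10⁻⁸) = 6.616×10⁹ K⁴.
T = (6.616×10⁹)^(1/4).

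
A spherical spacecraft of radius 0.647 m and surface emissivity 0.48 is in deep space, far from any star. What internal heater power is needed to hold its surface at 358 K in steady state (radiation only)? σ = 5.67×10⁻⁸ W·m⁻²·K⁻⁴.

P = εσ·4πr²·T⁴.
4πr² = 5.260 m²; T⁴ = 1.643×10¹⁰ K⁴.
P = 0.48·5.67×10⁻⁸·5.260·1.643×10¹⁰.

P ≈ 2350 W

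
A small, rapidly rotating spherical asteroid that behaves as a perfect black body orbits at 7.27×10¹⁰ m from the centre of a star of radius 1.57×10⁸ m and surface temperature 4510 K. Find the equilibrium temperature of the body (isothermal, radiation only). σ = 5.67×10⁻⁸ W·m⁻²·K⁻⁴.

The star's surface emits σT_*⁴; at distance d the flux is S = σT_*⁴(R_*/d)².
S = 5.67×10⁻⁸·(4510)⁴·(1.57×10⁸/7.27×10¹⁰)² = 109.4 W/m².
For an isothermal sphere T⁴ = (1−a)S/(4σ) = 4.824×10⁸ K⁴.

T ≈ 148 K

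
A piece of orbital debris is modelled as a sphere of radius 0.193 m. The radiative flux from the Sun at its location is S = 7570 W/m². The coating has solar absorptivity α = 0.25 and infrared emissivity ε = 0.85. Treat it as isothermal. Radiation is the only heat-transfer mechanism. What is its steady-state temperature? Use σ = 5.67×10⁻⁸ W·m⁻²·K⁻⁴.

T ≈ 315 K

At equilibrium, absorbed power = emitted power.
Absorbing cross-section = πr² = 0.1170 m²; emitting surface = 4πr² = 0.4681 m² (ratio 4).
αS·A_cross = εσ·A_surf·T⁴  ⇒  T⁴ = αS/(ε·4σ).
T⁴ = 0.250·7570/(0.85·4·5.67×10⁻⁸) = 9.817×10⁹ K⁴.
T = (9.817×10⁹)^(1/4).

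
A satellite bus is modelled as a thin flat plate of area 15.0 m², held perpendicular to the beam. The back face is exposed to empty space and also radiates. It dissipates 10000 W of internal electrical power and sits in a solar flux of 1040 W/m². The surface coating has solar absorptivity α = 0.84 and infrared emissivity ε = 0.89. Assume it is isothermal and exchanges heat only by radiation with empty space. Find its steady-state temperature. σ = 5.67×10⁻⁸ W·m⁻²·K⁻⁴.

At steady state, absorbed solar power + internal power = radiated power.
Absorbed: α·S·A_cross = 0.84·1040·15.00 = 13100 W (cross-section A).
Total input = 13100 + 10000 = 23100 W.
Radiated: εσ·A_surf·T⁴ with A_surf = 2A = 30.00 m².
T⁴ = 23100/(0.89·5.67×10⁻⁸·30.00) = 1.526×10¹⁰ K⁴.

T ≈ 351 K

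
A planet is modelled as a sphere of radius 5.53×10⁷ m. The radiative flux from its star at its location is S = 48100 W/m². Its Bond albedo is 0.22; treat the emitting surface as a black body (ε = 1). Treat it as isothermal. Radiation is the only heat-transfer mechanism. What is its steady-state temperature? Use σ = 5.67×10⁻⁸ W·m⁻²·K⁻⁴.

At equilibrium, absorbed power = emitted power.
Absorbing cross-section = πr² = 9.607×10¹⁵ m²; emitting surface = 4πr² = 3.843×10¹⁶ m² (ratio 4).
(1−a)S·A_cross = εσ·A_surf·T⁴  ⇒  T⁴ = (1−a)S/(4σ).
T⁴ = 0.780·48100/(4·5.67×10⁻⁸) = 1.654×10¹¹ K⁴.
T = (1.654×10¹¹)^(1/4).

T ≈ 638 K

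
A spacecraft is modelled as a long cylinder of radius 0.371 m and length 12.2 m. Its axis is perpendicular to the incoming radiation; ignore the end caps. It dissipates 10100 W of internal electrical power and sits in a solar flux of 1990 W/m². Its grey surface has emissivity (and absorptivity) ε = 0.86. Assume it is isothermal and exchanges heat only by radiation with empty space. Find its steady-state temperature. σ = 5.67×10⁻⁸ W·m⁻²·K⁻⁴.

At steady state, absorbed solar power + internal power = radiated power.
Absorbed: α·S·A_cross = 0.86·1990·9.052 = 15490 W (cross-section 2rL).
Total input = 15490 + 10100 = 25590 W.
Radiated: εσ·A_surf·T⁴ with A_surf = 2πrL = 28.44 m².
T⁴ = 25590/(0.86·5.67×10⁻⁸·28.44) = 1.845×10¹⁰ K⁴.

T ≈ 369 K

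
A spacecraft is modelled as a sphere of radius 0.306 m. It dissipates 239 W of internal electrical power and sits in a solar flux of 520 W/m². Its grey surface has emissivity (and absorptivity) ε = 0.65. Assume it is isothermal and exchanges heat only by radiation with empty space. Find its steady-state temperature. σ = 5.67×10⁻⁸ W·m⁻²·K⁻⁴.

T ≈ 297 K

At steady state, absorbed solar power + internal power = radiated power.
Absorbed: α·S·A_cross = 0.65·520·0.2942 = 99.43 W (cross-section πr²).
Total input = 99.43 + 239 = 338.4 W.
Radiated: εσ·A_surf·T⁴ with A_surf = 4πr² = 1.177 m².
T⁴ = 338.4/(0.65·5.67×10⁻⁸·1.177) = 7.804×10⁹ K⁴.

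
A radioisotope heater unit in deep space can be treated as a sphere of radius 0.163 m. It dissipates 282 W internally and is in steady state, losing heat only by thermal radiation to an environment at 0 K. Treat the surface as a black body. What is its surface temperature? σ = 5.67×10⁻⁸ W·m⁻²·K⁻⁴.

T ≈ 349 K

Steady state: internal power = radiated power, P = εσA T⁴.
Radiating area A = 4πr² = 0.3339 m².
T⁴ = P/(εσA) = 282/(1.0·5.67×10⁻⁸·0.3339) = 1.490×10¹⁰ K⁴.
T = (1.490×10¹⁰)^(1/4).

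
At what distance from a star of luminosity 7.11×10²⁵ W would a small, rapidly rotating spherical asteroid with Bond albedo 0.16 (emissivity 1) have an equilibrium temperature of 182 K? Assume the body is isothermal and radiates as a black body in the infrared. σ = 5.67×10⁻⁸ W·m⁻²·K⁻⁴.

For an isothermal black-emitting sphere, (1−a)S·πr² = σ·4πr²·T⁴ ⇒ S = 4σT⁴/(1−a).
S = 4·5.67×10⁻⁸·(182)⁴/0.840 = 296.2 W/m².
Flux falls as S = L/(4πd²), so d = √(L/(4πS)) = √(7.11×10²⁵/(4π·296.2)).

d ≈ 1.38×10¹¹ m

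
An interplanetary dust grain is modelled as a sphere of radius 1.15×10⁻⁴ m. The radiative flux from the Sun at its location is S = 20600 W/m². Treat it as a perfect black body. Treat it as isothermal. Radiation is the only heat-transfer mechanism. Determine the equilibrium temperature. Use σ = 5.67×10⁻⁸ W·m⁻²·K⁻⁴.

T ≈ 549 K

At equilibrium, absorbed power = emitted power.
Absorbing cross-section = πr² = 4.155×10⁻⁸ m²; emitting surface = 4πr² = 1.662×10⁻⁷ m² (ratio 4).
S·A_cross = εσ·A_surf·T⁴  ⇒  T⁴ = S/(4σ).
T⁴ = 1.00·20600/(4·5.67×10⁻⁸) = 9.083×10¹⁰ K⁴.
T = (9.083×10¹⁰)^(1/4).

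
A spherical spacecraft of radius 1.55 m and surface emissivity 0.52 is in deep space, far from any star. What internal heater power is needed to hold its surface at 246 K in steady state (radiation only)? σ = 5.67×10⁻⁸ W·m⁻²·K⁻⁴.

P = εσ·4πr²·T⁴.
4πr² = 30.19 m²; T⁴ = 3.662×10⁹ K⁴.
P = 0.52·5.67×10⁻⁸·30.19·3.662×10⁹.

P ≈ 3260 W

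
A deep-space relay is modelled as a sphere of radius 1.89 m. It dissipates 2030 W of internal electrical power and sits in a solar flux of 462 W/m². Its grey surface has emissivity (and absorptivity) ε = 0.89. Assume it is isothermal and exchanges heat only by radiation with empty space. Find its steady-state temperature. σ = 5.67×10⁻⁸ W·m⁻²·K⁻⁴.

At steady state, absorbed solar power + internal power = radiated power.
Absorbed: α·S·A_cross = 0.89·462·11.22 = 4614 W (cross-section πr²).
Total input = 4614 + 2030 = 6644 W.
Radiated: εσ·A_surf·T⁴ with A_surf = 4πr² = 44.89 m².
T⁴ = 6644/(0.89·5.67×10⁻⁸·44.89) = 2.933×10⁹ K⁴.

T ≈ 233 K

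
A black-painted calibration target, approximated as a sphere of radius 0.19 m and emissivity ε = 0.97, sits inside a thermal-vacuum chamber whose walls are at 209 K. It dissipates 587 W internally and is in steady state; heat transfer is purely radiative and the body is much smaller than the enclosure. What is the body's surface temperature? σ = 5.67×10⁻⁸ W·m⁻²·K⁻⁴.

T ≈ 399 K

For a small grey body in a large enclosure, net radiated power = εσA(T⁴ − T_w⁴).
Steady state: P = εσA(T⁴ − T_w⁴) with A = 4πr² = 0.4536 m².
T⁴ = P/(εσA) + T_w⁴ = 587/(0.97·5.67×10⁻⁸·0.4536) + (209)⁴
    = 2.353×10¹⁰ + 1.908×10⁹ = 2.544×10¹⁰ K⁴.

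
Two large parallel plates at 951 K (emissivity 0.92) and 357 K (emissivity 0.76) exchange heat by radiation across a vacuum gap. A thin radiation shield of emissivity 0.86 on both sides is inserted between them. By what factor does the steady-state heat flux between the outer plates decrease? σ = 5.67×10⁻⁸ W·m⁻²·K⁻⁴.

Without shield: q₀ = σΔ(T⁴)/(1/ε₁+1/ε₂−1) with denominator 1.403.
With shield the two gaps are in series; the resistances add: (1/ε₁+1/ε_s−1)+(1/ε_s+1/ε₂−1) = 1.250+1.479 = 2.728.
Heat-flux ratio q₀/q = 2.728/1.403.

factor ≈ 1.94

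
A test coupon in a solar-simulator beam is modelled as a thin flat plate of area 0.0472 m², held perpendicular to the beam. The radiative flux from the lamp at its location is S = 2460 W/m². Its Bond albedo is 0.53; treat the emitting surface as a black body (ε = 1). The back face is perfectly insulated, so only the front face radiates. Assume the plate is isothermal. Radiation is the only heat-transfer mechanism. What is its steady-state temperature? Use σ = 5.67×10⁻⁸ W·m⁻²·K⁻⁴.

At equilibrium, absorbed power = emitted power.
Absorbing cross-section = A = 0.04720 m²; emitting surface = A = 0.04720 m² (ratio 1).
(1−a)S·A_cross = εσ·A_surf·T⁴  ⇒  T⁴ = (1−a)S/(1σ).
T⁴ = 0.470·2460/(1·5.67×10⁻⁸) = 2.039×10¹⁰ K⁴.
T = (2.039×10¹⁰)^(1/4).

T ≈ 378 K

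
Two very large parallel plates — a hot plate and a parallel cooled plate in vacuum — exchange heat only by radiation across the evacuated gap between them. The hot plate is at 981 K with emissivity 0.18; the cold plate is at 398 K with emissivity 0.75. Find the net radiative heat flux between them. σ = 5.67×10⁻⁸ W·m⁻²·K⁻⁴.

q ≈ 8680 W/m²

For two infinite grey parallel plates, q = σ(T₁⁴ − T₂⁴)/(1/ε₁ + 1/ε₂ − 1).
T₁⁴ − T₂⁴ = 9.261×10¹¹ − 2.509×10¹⁰ = 9.010×10¹¹ K⁴.
1/ε₁ + 1/ε₂ − 1 = 5.556 + 1.333 − 1 = 5.889.
q = 5.67×10⁻⁸ × 9.010×10¹¹ / 5.889.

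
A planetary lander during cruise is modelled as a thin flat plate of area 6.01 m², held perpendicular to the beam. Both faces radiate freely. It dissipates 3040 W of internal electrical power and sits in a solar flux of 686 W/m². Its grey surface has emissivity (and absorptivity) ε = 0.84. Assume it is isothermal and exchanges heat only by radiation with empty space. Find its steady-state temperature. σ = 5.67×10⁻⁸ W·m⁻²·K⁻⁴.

T ≈ 326 K

At steady state, absorbed solar power + internal power = radiated power.
Absorbed: α·S·A_cross = 0.84·686·6.010 = 3463 W (cross-section A).
Total input = 3463 + 3040 = 6503 W.
Radiated: εσ·A_surf·T⁴ with A_surf = 2A = 12.02 m².
T⁴ = 6503/(0.84·5.67×10⁻⁸·12.02) = 1.136×10¹⁰ K⁴.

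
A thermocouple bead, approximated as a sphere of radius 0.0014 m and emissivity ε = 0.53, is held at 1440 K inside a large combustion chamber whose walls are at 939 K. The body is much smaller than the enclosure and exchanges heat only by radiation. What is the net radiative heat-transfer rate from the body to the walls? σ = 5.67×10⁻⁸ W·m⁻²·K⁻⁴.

P_net ≈ 2.61 W

For a small grey body in a large enclosure: P_net = εσA(T_body⁴ − T_wall⁴).
A = 4πr² = 2.463×10⁻⁵ m²; T_body⁴ − T_wall⁴ = 4.300×10¹² − 7.774×10¹¹ = 3.522×10¹² K⁴.
|P_net| = 0.53·5.67×10⁻⁸·2.463×10⁻⁵·3.522×10¹².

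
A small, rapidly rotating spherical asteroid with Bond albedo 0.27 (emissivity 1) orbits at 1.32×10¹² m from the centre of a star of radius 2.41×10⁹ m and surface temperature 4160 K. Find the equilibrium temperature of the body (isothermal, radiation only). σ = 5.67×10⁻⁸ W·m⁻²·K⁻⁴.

T ≈ 116 K

The star's surface emits σT_*⁴; at distance d the flux is S = σT_*⁴(R_*/d)².
S = 5.67×10⁻⁸·(4160)⁴·(2.41×10⁹/1.32×10¹²)² = 56.60 W/m².
For an isothermal sphere T⁴ = (1−a)S/(4σ) = 1.822×10⁸ K⁴.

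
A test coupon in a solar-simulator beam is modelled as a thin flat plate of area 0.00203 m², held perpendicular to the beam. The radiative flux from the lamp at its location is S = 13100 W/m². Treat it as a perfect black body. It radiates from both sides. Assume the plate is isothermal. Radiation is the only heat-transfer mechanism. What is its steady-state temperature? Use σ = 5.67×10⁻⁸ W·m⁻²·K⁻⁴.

T ≈ 583 K

At equilibrium, absorbed power = emitted power.
Absorbing cross-section = A = 0.002030 m²; emitting surface = 2A = 0.004060 m² (ratio 2).
S·A_cross = εσ·A_surf·T⁴  ⇒  T⁴ = S/(2σ).
T⁴ = 1.00·13100/(2·5.67×10⁻⁸) = 1.155×10¹¹ K⁴.
T = (1.155×10¹¹)^(1/4).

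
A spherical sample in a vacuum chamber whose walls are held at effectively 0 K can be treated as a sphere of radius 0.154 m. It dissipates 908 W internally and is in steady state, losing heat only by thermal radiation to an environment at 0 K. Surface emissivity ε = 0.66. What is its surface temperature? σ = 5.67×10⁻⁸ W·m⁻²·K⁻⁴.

Steady state: internal power = radiated power, P = εσA T⁴.
Radiating area A = 4πr² = 0.2980 m².
T⁴ = P/(εσA) = 908/(0.66·5.67×10⁻⁸·0.2980) = 8.142×10¹⁰ K⁴.
T = (8.142×10¹⁰)^(1/4).

T ≈ 534 K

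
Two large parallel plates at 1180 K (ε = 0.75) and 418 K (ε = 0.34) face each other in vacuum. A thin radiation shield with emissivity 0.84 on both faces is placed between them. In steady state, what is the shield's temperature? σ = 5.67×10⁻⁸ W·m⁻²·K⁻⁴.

In steady state the net flux on the hot side equals that on the cold side.
σ(T₁⁴−T_s⁴)/D₁ = σ(T_s⁴−T₂⁴)/D₂, with D₁ = 1/ε₁+1/ε_s−1 = 1.524, D₂ = 1/ε_s+1/ε₂−1 = 3.132.
Solve for T_s⁴: T_s⁴ = (D₂·T₁⁴ + D₁·T₂⁴)/(D₁+D₂) = 1.314×10¹² K⁴.

T_s ≈ 1070 K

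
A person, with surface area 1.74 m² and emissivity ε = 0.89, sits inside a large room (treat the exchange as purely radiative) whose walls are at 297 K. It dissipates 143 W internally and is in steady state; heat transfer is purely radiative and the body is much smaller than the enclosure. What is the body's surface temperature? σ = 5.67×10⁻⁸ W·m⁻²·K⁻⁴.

For a small grey body in a large enclosure, net radiated power = εσA(T⁴ − T_w⁴).
Steady state: P = εσA(T⁴ − T_w⁴) with A = 1.74 m².
T⁴ = P/(εσA) + T_w⁴ = 143/(0.89·5.67×10⁻⁸·1.740) + (297)⁴
    = 1.629×10⁹ + 7.781×10⁹ = 9.409×10⁹ K⁴.

T ≈ 311 K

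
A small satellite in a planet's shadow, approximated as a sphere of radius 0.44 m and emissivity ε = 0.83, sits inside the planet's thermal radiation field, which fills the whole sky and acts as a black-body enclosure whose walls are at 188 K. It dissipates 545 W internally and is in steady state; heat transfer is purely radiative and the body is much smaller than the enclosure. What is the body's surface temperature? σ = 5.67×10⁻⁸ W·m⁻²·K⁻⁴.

For a small grey body in a large enclosure, net radiated power = εσA(T⁴ − T_w⁴).
Steady state: P = εσA(T⁴ − T_w⁴) with A = 4πr² = 2.433 m².
T⁴ = P/(εσA) + T_w⁴ = 545/(0.83·5.67×10⁻⁸·2.433) + (188)⁴
    = 4.760×10⁹ + 1.249×10⁹ = 6.009×10⁹ K⁴.

T ≈ 278 K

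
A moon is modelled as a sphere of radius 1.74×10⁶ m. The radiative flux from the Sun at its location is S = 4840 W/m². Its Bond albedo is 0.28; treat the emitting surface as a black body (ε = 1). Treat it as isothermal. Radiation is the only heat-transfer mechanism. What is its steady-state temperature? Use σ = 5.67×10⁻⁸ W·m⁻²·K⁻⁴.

T ≈ 352 K

At equilibrium, absorbed power = emitted power.
Absorbing cross-section = πr² = 9.511×10¹² m²; emitting surface = 4πr² = 3.805×10¹³ m² (ratio 4).
(1−a)S·A_cross = εσ·A_surf·T⁴  ⇒  T⁴ = (1−a)S/(4σ).
T⁴ = 0.720·4840/(4·5.67×10⁻⁸) = 1.537×10¹⁰ K⁴.
T = (1.537×10¹⁰)^(1/4).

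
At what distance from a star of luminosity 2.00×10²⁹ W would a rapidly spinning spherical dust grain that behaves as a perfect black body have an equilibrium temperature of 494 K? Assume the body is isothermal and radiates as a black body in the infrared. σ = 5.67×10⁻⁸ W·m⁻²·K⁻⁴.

For an isothermal black-emitting sphere, (1−a)S·πr² = σ·4πr²·T⁴ ⇒ S = 4σT⁴/(1−a).
S = 4·5.67×10⁻⁸·(494)⁴/1.00 = 13510 W/m².
Flux falls as S = L/(4πd²), so d = √(L/(4πS)) = √(2.00×10²⁹/(4π·13510)).

d ≈ 1.09×10¹² m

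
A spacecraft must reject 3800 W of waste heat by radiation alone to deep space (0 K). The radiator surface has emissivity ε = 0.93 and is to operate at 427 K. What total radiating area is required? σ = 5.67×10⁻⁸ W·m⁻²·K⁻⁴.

A ≈ 2.17 m²

P = εσA T⁴ ⇒ A = P/(εσT⁴).
T⁴ = 3.324×10¹⁰ K⁴.
A = 3800/(0.93 × 5.67×10⁻⁸ × 3.324×10¹⁰).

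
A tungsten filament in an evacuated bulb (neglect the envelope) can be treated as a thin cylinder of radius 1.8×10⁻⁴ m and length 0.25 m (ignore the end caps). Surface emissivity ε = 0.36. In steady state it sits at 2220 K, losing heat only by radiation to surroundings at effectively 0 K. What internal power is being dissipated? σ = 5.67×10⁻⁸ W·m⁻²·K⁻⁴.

Steady state: P = εσA T⁴.
A = 2πrL = 2.827×10⁻⁴ m²; T⁴ = (2220)⁴ = 2.429×10¹³ K⁴.
P = 0.36 × 5.67×10⁻⁸ × 2.827×10⁻⁴ × 2.429×10¹³.

P ≈ 140 W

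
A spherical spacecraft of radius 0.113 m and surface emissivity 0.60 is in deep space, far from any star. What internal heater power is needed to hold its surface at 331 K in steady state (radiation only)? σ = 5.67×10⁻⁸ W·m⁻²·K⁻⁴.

P = εσ·4πr²·T⁴.
4πr² = 0.1605 m²; T⁴ = 1.200×10¹⁰ K⁴.
P = 0.60·5.67×10⁻⁸·0.1605·1.200×10¹⁰.

P ≈ 65.5 W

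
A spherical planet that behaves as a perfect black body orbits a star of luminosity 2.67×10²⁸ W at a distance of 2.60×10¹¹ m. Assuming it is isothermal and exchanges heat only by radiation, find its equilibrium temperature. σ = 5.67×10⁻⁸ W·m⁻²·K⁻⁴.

T ≈ 610 K

First find the stellar flux at distance d: S = L/(4πd²) = 2.67×10²⁸/(4π·(2.60×10¹¹)²) = 31430 W/m².
For an isothermal sphere, absorbed (1−a)S·πr² = emitted σ·4πr²·T⁴, so T⁴ = (1−a)S/(4σ).
T⁴ = 1.00·31430/(4·5.67×10⁻⁸) = 1.386×10¹¹ K⁴.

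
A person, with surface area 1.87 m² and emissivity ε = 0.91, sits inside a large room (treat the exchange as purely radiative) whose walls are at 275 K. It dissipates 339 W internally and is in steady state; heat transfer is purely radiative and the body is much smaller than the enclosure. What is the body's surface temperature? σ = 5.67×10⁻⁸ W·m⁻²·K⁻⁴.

For a small grey body in a large enclosure, net radiated power = εσA(T⁴ − T_w⁴).
Steady state: P = εσA(T⁴ − T_w⁴) with A = 1.87 m².
T⁴ = P/(εσA) + T_w⁴ = 339/(0.91·5.67×10⁻⁸·1.870) + (275)⁴
    = 3.513×10⁹ + 5.719×10⁹ = 9.233×10⁹ K⁴.

T ≈ 310 K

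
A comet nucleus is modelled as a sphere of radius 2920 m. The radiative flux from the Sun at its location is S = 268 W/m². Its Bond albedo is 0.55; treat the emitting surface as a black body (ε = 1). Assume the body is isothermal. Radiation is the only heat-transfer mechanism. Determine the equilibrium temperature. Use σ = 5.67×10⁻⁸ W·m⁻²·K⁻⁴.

At equilibrium, absorbed power = emitted power.
Absorbing cross-section = πr² = 2.679×10⁷ m²; emitting surface = 4πr² = 1.071×10⁸ m² (ratio 4).
(1−a)S·A_cross = εσ·A_surf·T⁴  ⇒  T⁴ = (1−a)S/(4σ).
T⁴ = 0.450·268/(4·5.67×10⁻⁸) = 5.317×10⁸ K⁴.
T = (5.317×10⁸)^(1/4).

T ≈ 152 K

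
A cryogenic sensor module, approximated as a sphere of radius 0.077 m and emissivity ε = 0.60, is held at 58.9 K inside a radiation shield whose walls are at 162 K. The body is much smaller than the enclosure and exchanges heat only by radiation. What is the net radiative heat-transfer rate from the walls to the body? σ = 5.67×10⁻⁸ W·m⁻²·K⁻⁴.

P_net ≈ 1.72 W

For a small grey body in a large enclosure: P_net = εσA(T_body⁴ − T_wall⁴).
A = 4πr² = 0.07451 m²; T_body⁴ − T_wall⁴ = 1.204×10⁷ − 6.887×10⁸ = -6.767×10⁸ K⁴.
|P_net| = 0.60·5.67×10⁻⁸·0.07451·6.767×10⁸.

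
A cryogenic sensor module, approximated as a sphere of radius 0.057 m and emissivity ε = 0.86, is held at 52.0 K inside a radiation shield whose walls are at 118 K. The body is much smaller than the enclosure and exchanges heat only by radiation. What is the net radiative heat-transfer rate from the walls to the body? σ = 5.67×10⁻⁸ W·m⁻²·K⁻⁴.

For a small grey body in a large enclosure: P_net = εσA(T_body⁴ − T_wall⁴).
A = 4πr² = 0.04083 m²; T_body⁴ − T_wall⁴ = 7.312×10⁶ − 1.939×10⁸ = -1.866×10⁸ K⁴.
|P_net| = 0.86·5.67×10⁻⁸·0.04083·1.866×10⁸.

P_net ≈ 0.371 W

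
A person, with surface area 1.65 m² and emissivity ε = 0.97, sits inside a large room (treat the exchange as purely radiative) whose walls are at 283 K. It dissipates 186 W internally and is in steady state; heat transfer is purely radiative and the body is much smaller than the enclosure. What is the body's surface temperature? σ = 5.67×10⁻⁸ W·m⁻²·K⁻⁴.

For a small grey body in a large enclosure, net radiated power = εσA(T⁴ − T_w⁴).
Steady state: P = εσA(T⁴ − T_w⁴) with A = 1.65 m².
T⁴ = P/(εσA) + T_w⁴ = 186/(0.97·5.67×10⁻⁸·1.650) + (283)⁴
    = 2.050×10⁹ + 6.414×10⁹ = 8.464×10⁹ K⁴.

T ≈ 303 K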